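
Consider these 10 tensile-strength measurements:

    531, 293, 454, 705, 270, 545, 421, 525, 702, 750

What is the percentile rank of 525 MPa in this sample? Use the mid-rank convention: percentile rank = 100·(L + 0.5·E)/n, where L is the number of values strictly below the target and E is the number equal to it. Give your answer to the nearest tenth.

Sorted: 270, 293, 421, 454, 525, 531, 545, 702, 705, 750.
Count below 525: L = 4; count equal: E = 1; n = 10.
Percentile rank = 100·(4 + 0.5·1)/10 = 100·4.5/10 = 45.

45.0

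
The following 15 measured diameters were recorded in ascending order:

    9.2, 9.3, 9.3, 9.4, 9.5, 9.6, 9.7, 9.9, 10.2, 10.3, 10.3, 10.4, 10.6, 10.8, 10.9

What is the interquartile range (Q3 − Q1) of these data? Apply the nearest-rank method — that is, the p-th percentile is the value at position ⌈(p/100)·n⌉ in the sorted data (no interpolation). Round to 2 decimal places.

1.00

n = 15.
P25: rank ⌈25/100·15⌉ = 4 → 9.4.
P75: rank ⌈75/100·15⌉ = 12 → 10.4.
Difference: 10.4 − 9.4 = 1.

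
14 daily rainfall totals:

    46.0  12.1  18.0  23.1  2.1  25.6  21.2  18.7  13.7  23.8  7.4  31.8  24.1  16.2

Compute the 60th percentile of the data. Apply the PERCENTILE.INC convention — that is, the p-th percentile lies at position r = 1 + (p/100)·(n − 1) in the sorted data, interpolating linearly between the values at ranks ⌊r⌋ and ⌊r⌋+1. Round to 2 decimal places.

22.72

Sorted: 2.1, 7.4, 12.1, 13.7, 16.2, 18.0, 18.7, 21.2, 23.1, 23.8, 24.1, 25.6, 31.8, 46.0.
n = 14.
r = 1 + (60/100)·(14 − 1) = 1 + 7.8 = 8.8.
Rank 8 is 21.2 and rank 9 is 23.1.
Interpolate: 21.2 + 0.8·(23.1 − 21.2) = 21.2 + 0.8·1.9 = 22.72.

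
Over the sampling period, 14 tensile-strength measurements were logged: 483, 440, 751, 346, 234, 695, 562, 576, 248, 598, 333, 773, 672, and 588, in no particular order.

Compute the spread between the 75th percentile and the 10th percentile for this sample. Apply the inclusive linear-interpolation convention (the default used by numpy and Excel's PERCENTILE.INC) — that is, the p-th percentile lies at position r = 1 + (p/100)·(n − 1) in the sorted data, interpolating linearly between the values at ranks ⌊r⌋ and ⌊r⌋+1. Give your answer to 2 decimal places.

380.00

Sorted: 234, 248, 333, 346, 440, 483, 562, 576, 588, 598, 672, 695, 751, 773.
n = 14.
P10: r = 2.3; ranks 2–3 are 248, 333; interpolating gives 273.5.
P75: r = 10.75; ranks 10–11 are 598, 672; interpolating gives 653.5.
Difference: 653.5 − 273.5 = 380.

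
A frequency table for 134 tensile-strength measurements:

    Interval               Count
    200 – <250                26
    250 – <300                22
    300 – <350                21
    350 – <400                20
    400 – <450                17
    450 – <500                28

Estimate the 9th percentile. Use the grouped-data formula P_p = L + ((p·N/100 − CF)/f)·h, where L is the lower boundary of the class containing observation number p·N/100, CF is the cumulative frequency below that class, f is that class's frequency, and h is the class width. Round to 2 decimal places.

N = 134; target position k = 9/100 · 134 = 12.06.
Cumulative frequencies: 26, 48, 69, 89, 106, 134.
Observation 12.06 falls in the class 200 – <250.
L = 200, CF = 0, f = 26, h = 50.
P9 = 200 + ((12.06 − 0)/26)·50 = 200 + 23.1923 = 223.192.

223.19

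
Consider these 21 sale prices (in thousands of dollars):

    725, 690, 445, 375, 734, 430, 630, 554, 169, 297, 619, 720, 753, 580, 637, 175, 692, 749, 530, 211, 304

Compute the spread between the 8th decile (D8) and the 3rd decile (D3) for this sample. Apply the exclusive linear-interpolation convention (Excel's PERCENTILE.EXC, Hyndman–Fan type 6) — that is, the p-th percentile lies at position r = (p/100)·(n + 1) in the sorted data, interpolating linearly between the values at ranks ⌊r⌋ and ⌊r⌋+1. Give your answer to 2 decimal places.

315.00

Sorted: 169, 175, 211, 297, 304, 375, 430, 445, 530, 554, 580, 619, 630, 637, 690, 692, 720, 725, 734, 749, 753.
n = 21.
P30: r = 6.6; ranks 6–7 are 375, 430; interpolating gives 408.
P80: r = 17.6; ranks 17–18 are 720, 725; interpolating gives 723.
Difference: 723 − 408 = 315.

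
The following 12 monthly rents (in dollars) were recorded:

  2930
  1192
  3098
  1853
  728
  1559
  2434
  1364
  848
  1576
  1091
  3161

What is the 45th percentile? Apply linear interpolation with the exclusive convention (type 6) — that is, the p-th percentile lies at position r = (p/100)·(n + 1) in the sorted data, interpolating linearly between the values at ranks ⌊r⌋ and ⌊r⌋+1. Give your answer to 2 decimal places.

Sorted: 728, 848, 1091, 1192, 1364, 1559, 1576, 1853, 2434, 2930, 3098, 3161.
n = 12.
r = (45/100)·(12 + 1) = 5.85.
Rank 5 is 1364 and rank 6 is 1559.
Interpolate: 1364 + 0.85·(1559 − 1364) = 1364 + 0.85·195 = 1529.75.

1529.75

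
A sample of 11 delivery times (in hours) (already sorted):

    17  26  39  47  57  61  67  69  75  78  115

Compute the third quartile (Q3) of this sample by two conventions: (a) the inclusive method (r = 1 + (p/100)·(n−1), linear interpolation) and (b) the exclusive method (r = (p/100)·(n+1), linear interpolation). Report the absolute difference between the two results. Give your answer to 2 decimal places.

n = 11.
(a) r = 8.5; between ranks 8 (69) and 9 (75): 72.
(b) r = 9 → value at rank 9 = 75.
|72 − 75| = 3.

3.00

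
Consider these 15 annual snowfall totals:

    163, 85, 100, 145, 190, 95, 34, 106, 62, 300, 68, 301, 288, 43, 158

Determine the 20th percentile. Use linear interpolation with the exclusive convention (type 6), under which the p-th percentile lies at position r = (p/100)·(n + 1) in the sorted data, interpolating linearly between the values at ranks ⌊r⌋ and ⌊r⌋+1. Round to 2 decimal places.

Sorted: 34, 43, 62, 68, 85, 95, 100, 106, 145, 158, 163, 190, 288, 300, 301.
n = 15.
r = (20/100)·(15 + 1) = 3.2.
Rank 3 is 62 and rank 4 is 68.
Interpolate: 62 + 0.2·(68 − 62) = 62 + 0.2·6 = 63.2.

63.20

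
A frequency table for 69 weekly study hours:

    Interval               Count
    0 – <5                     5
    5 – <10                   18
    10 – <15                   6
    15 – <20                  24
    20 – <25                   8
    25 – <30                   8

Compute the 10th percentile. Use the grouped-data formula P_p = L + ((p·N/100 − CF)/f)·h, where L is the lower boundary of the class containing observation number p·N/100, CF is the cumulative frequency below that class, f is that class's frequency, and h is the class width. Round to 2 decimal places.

5.53

N = 69; target position k = 10/100 · 69 = 6.9.
Cumulative frequencies: 5, 23, 29, 53, 61, 69.
Observation 6.9 falls in the class 5 – <10.
L = 5, CF = 5, f = 18, h = 5.
P10 = 5 + ((6.9 − 5)/18)·5 = 5 + 0.527778 = 5.52778.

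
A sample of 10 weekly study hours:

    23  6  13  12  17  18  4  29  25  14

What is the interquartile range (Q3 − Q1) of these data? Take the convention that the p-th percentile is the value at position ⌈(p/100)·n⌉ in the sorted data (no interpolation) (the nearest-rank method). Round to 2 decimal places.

11.00

Sorted: 4, 6, 12, 13, 14, 17, 18, 23, 25, 29.
n = 10.
P25: rank ⌈25/100·10⌉ = 3 → 12.
P75: rank ⌈75/100·10⌉ = 8 → 23.
Difference: 23 − 12 = 11.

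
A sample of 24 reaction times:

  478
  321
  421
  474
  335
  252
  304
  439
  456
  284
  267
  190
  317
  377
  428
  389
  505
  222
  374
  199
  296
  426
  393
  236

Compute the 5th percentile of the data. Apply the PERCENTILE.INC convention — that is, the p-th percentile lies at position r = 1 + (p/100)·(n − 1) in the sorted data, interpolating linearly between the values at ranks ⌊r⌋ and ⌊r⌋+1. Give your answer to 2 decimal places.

202.45

Sorted: 190, 199, 222, 236, 252, 267, 284, 296, 304, 317, 321, 335, 374, 377, 389, 393, 421, 426, 428, 439, 456, 474, 478, 505.
n = 24.
r = 1 + (5/100)·(24 − 1) = 1 + 1.15 = 2.15.
Rank 2 is 199 and rank 3 is 222.
Interpolate: 199 + 0.15·(222 − 199) = 199 + 0.15·23 = 202.45.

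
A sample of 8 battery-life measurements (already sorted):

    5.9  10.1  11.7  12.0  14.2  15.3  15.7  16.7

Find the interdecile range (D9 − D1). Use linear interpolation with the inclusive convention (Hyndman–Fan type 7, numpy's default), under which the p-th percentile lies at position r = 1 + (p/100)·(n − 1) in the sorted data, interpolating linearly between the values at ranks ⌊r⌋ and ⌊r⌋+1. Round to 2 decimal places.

n = 8.
P10: r = 1.7; ranks 1–2 are 5.9, 10.1; interpolating gives 8.84.
P90: r = 7.3; ranks 7–8 are 15.7, 16.7; interpolating gives 16.
Difference: 16 − 8.84 = 7.16.

7.16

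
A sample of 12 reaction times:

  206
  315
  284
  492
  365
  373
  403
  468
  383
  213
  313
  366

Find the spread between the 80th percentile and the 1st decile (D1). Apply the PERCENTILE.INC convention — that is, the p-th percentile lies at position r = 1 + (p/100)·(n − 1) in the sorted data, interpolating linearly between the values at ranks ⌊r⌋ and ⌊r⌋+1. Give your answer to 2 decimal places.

178.90

Sorted: 206, 213, 284, 313, 315, 365, 366, 373, 383, 403, 468, 492.
n = 12.
P10: r = 2.1; ranks 2–3 are 213, 284; interpolating gives 220.1.
P80: r = 9.8; ranks 9–10 are 383, 403; interpolating gives 399.
Difference: 399 − 220.1 = 178.9.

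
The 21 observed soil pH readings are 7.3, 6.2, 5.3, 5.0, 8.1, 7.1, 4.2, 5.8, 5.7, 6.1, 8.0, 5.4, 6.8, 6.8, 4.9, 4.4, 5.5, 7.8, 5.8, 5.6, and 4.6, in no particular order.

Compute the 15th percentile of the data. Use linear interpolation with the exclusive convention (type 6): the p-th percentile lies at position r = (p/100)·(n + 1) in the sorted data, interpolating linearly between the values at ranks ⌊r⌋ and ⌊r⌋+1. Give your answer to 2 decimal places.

4.69

Sorted: 4.2, 4.4, 4.6, 4.9, 5.0, 5.3, 5.4, 5.5, 5.6, 5.7, 5.8, 5.8, 6.1, 6.2, 6.8, 6.8, 7.1, 7.3, 7.8, 8.0, 8.1.
n = 21.
r = (15/100)·(21 + 1) = 3.3.
Rank 3 is 4.6 and rank 4 is 4.9.
Interpolate: 4.6 + 0.3·(4.9 − 4.6) = 4.6 + 0.3·0.3 = 4.69.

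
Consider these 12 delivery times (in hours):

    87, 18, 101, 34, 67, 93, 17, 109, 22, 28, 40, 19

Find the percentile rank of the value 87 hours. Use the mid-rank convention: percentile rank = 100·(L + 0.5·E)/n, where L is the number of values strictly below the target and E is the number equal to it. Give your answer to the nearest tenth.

Sorted: 17, 18, 19, 22, 28, 34, 40, 67, 87, 93, 101, 109.
Count below 87: L = 8; count equal: E = 1; n = 12.
Percentile rank = 100·(8 + 0.5·1)/12 = 100·8.5/12 = 70.83.

70.8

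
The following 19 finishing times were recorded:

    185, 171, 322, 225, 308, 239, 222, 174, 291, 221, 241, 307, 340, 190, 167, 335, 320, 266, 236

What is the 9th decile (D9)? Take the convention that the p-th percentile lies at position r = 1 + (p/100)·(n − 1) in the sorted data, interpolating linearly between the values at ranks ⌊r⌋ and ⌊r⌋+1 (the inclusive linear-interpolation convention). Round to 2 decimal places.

324.60

Sorted: 167, 171, 174, 185, 190, 221, 222, 225, 236, 239, 241, 266, 291, 307, 308, 320, 322, 335, 340.
n = 19.
r = 1 + (90/100)·(19 − 1) = 1 + 16.2 = 17.2.
Rank 17 is 322 and rank 18 is 335.
Interpolate: 322 + 0.2·(335 − 322) = 322 + 0.2·13 = 324.6.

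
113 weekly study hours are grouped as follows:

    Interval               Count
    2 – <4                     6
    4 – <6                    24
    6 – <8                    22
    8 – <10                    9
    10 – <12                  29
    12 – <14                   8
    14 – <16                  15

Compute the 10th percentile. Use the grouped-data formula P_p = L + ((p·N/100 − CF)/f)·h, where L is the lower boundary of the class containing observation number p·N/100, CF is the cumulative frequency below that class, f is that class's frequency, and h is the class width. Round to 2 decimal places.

4.44

N = 113; target position k = 10/100 · 113 = 11.3.
Cumulative frequencies: 6, 30, 52, 61, 90, 98, 113.
Observation 11.3 falls in the class 4 – <6.
L = 4, CF = 6, f = 24, h = 2.
P10 = 4 + ((11.3 − 6)/24)·2 = 4 + 0.441667 = 4.44167.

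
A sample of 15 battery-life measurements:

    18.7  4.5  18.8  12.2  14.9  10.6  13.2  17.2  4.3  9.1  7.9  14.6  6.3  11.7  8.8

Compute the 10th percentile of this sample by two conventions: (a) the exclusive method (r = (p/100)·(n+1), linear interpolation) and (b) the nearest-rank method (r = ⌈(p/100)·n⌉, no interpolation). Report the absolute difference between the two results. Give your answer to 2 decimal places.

Sorted: 4.3, 4.5, 6.3, 7.9, 8.8, 9.1, 10.6, 11.7, 12.2, 13.2, 14.6, 14.9, 17.2, 18.7, 18.8.
n = 15.
(a) r = 1.6; between ranks 1 (4.3) and 2 (4.5): 4.42.
(b) the nearest-rank method: rank 2 → 4.5.
|4.42 − 4.5| = 0.08.

0.08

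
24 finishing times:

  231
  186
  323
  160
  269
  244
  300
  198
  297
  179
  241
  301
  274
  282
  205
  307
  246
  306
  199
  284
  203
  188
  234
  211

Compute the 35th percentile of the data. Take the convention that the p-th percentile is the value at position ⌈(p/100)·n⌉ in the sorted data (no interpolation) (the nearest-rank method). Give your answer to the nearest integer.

Sorted: 160, 179, 186, 188, 198, 199, 203, 205, 211, 231, 234, 241, 244, 246, 269, 274, 282, 284, 297, 300, 301, 306, 307, 323.
n = 24.
Position = ⌈35/100 · 24⌉ = ⌈8.4⌉ = 9.
The value at rank 9 is 211.

211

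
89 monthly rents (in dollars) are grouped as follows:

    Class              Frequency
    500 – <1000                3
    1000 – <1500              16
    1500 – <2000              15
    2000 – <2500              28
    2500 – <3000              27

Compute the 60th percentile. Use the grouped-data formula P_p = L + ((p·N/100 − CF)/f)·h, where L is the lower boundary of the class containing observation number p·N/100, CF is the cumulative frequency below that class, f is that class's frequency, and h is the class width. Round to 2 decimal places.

N = 89; target position k = 60/100 · 89 = 53.4.
Cumulative frequencies: 3, 19, 34, 62, 89.
Observation 53.4 falls in the class 2000 – <2500.
L = 2000, CF = 34, f = 28, h = 500.
P60 = 2000 + ((53.4 − 34)/28)·500 = 2000 + 346.429 = 2346.43.

2346.43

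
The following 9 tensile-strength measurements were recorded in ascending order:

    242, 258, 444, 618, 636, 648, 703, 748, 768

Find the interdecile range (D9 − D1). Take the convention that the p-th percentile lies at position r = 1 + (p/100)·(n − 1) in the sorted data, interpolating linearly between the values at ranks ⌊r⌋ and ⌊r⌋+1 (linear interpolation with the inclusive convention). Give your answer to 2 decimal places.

n = 9.
P10: r = 1.8; ranks 1–2 are 242, 258; interpolating gives 254.8.
P90: r = 8.2; ranks 8–9 are 748, 768; interpolating gives 752.
Difference: 752 − 254.8 = 497.2.

497.20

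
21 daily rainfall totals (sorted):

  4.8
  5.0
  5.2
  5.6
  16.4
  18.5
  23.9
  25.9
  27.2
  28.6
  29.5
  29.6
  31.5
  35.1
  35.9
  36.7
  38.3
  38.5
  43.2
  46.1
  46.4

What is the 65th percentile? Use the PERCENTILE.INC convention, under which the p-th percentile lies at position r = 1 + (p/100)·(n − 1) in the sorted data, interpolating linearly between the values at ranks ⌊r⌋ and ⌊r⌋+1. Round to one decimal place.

35.1

n = 21.
r = 1 + (65/100)·(21 − 1) = 1 + 13 = 14.
r is an integer, so P65 is the value at rank 14: 35.1.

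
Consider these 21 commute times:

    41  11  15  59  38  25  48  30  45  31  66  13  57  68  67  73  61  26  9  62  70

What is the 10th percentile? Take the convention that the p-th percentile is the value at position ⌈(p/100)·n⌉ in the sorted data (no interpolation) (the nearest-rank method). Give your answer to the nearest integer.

Sorted: 9, 11, 13, 15, 25, 26, 30, 31, 38, 41, 45, 48, 57, 59, 61, 62, 66, 67, 68, 70, 73.
n = 21.
Position = ⌈10/100 · 21⌉ = ⌈2.1⌉ = 3.
The value at rank 3 is 13.

13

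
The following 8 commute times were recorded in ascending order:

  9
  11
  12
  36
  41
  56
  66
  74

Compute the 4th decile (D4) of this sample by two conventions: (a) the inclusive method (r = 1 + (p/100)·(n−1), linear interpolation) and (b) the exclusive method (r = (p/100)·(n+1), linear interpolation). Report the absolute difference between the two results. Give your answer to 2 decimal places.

4.80

n = 8.
(a) r = 3.8; between ranks 3 (12) and 4 (36): 31.2.
(b) r = 3.6; between ranks 3 (12) and 4 (36): 26.4.
|31.2 − 26.4| = 4.8.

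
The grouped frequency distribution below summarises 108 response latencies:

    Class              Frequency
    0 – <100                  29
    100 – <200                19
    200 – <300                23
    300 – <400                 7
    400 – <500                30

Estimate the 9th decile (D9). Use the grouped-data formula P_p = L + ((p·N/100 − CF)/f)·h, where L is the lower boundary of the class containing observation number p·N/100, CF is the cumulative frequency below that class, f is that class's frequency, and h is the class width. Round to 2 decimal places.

N = 108; target position k = 90/100 · 108 = 97.2.
Cumulative frequencies: 29, 48, 71, 78, 108.
Observation 97.2 falls in the class 400 – <500.
L = 400, CF = 78, f = 30, h = 100.
P90 = 400 + ((97.2 − 78)/30)·100 = 400 + 64 = 464.

464.00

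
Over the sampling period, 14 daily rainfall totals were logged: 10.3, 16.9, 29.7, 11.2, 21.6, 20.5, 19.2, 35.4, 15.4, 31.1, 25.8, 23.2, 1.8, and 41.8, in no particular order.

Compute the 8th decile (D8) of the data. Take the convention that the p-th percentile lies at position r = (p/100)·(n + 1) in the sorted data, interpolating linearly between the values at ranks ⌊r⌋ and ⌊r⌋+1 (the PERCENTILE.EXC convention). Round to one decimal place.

Sorted: 1.8, 10.3, 11.2, 15.4, 16.9, 19.2, 20.5, 21.6, 23.2, 25.8, 29.7, 31.1, 35.4, 41.8.
n = 14.
r = (80/100)·(14 + 1) = 12.
r is an integer, so P80 is the value at rank 12: 31.1.

31.1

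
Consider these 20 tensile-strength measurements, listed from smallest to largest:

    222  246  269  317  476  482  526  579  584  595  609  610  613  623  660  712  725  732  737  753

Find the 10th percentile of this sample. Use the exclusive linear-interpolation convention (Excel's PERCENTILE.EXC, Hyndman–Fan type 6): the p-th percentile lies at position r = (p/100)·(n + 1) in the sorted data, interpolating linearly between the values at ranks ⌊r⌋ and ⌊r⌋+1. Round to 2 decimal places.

248.30

n = 20.
r = (10/100)·(20 + 1) = 2.1.
Rank 2 is 246 and rank 3 is 269.
Interpolate: 246 + 0.1·(269 − 246) = 246 + 0.1·23 = 248.3.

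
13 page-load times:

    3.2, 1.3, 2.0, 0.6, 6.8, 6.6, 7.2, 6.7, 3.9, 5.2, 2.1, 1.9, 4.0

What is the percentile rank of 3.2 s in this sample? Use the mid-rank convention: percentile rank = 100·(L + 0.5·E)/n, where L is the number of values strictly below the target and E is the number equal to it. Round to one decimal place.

42.3

Sorted: 0.6, 1.3, 1.9, 2.0, 2.1, 3.2, 3.9, 4.0, 5.2, 6.6, 6.7, 6.8, 7.2.
Count below 3.2: L = 5; count equal: E = 1; n = 13.
Percentile rank = 100·(5 + 0.5·1)/13 = 100·5.5/13 = 42.31.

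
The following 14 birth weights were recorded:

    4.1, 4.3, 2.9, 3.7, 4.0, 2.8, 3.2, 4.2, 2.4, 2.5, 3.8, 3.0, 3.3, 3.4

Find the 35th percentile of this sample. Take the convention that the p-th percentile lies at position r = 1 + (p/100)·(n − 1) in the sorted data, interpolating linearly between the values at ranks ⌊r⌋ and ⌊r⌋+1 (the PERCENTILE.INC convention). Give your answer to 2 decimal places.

Sorted: 2.4, 2.5, 2.8, 2.9, 3.0, 3.2, 3.3, 3.4, 3.7, 3.8, 4.0, 4.1, 4.2, 4.3.
n = 14.
r = 1 + (35/100)·(14 − 1) = 1 + 4.55 = 5.55.
Rank 5 is 3.0 and rank 6 is 3.2.
Interpolate: 3.0 + 0.55·(3.2 − 3.0) = 3.0 + 0.55·0.2 = 3.11.

3.11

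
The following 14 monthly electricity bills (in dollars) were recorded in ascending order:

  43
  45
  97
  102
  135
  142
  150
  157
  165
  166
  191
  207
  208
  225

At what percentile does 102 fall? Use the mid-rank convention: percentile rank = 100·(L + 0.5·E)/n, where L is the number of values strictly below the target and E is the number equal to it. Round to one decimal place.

Count below 102: L = 3; count equal: E = 1; n = 14.
Percentile rank = 100·(3 + 0.5·1)/14 = 100·3.5/14 = 25.

25.0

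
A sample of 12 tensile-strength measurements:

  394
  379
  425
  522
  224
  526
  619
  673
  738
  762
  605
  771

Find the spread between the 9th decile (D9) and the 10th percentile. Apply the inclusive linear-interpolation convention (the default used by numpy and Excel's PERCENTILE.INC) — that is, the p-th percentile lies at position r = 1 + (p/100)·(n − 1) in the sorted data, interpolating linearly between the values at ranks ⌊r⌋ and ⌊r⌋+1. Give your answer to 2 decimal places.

Sorted: 224, 379, 394, 425, 522, 526, 605, 619, 673, 738, 762, 771.
n = 12.
P10: r = 2.1; ranks 2–3 are 379, 394; interpolating gives 380.5.
P90: r = 10.9; ranks 10–11 are 738, 762; interpolating gives 759.6.
Difference: 759.6 − 380.5 = 379.1.

379.10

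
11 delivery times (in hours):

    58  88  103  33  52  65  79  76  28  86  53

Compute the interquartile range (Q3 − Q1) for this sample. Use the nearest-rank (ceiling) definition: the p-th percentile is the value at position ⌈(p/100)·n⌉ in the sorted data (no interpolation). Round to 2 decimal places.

34.00

Sorted: 28, 33, 52, 53, 58, 65, 76, 79, 86, 88, 103.
n = 11.
P25: rank ⌈25/100·11⌉ = 3 → 52.
P75: rank ⌈75/100·11⌉ = 9 → 86.
Difference: 86 − 52 = 34.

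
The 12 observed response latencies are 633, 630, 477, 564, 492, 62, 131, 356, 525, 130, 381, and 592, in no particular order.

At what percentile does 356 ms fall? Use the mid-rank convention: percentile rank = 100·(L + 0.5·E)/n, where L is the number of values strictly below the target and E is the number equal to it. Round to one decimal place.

29.2

Sorted: 62, 130, 131, 356, 381, 477, 492, 525, 564, 592, 630, 633.
Count below 356: L = 3; count equal: E = 1; n = 12.
Percentile rank = 100·(3 + 0.5·1)/12 = 100·3.5/12 = 29.17.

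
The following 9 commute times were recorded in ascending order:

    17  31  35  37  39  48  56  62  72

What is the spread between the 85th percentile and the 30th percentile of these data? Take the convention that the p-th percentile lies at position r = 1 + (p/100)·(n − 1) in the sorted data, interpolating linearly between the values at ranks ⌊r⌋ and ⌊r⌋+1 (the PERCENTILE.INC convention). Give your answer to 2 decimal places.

n = 9.
P30: r = 3.4; ranks 3–4 are 35, 37; interpolating gives 35.8.
P85: r = 7.8; ranks 7–8 are 56, 62; interpolating gives 60.8.
Difference: 60.8 − 35.8 = 25.

25.00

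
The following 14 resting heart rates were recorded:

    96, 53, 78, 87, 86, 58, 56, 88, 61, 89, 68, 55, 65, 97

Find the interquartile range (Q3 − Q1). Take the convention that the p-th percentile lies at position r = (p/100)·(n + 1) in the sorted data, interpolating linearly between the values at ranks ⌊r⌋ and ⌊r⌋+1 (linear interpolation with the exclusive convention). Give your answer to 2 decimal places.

30.75

Sorted: 53, 55, 56, 58, 61, 65, 68, 78, 86, 87, 88, 89, 96, 97.
n = 14.
P25: r = 3.75; ranks 3–4 are 56, 58; interpolating gives 57.5.
P75: r = 11.25; ranks 11–12 are 88, 89; interpolating gives 88.25.
Difference: 88.25 − 57.5 = 30.75.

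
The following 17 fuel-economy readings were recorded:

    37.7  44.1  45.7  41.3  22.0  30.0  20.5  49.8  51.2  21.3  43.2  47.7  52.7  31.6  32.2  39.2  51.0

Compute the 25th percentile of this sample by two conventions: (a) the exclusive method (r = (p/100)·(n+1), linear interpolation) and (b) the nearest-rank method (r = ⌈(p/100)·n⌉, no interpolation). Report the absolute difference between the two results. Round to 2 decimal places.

0.80

Sorted: 20.5, 21.3, 22.0, 30.0, 31.6, 32.2, 37.7, 39.2, 41.3, 43.2, 44.1, 45.7, 47.7, 49.8, 51.0, 51.2, 52.7.
n = 17.
(a) r = 4.5; between ranks 4 (30.0) and 5 (31.6): 30.8.
(b) the nearest-rank method: rank 5 → 31.6.
|30.8 − 31.6| = 0.8.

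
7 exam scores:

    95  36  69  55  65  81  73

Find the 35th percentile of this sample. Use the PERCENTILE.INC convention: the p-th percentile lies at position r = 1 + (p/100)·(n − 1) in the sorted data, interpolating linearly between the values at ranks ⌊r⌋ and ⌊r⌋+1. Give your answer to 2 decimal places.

Sorted: 36, 55, 65, 69, 73, 81, 95.
n = 7.
r = 1 + (35/100)·(7 − 1) = 1 + 2.1 = 3.1.
Rank 3 is 65 and rank 4 is 69.
Interpolate: 65 + 0.1·(69 − 65) = 65 + 0.1·4 = 65.4.

65.40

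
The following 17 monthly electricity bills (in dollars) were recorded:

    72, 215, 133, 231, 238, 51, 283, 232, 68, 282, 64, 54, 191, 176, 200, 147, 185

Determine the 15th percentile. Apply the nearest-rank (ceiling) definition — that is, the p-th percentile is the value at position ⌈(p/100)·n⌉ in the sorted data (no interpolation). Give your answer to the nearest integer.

64

Sorted: 51, 54, 64, 68, 72, 133, 147, 176, 185, 191, 200, 215, 231, 232, 238, 282, 283.
n = 17.
Position = ⌈15/100 · 17⌉ = ⌈2.55⌉ = 3.
The value at rank 3 is 64.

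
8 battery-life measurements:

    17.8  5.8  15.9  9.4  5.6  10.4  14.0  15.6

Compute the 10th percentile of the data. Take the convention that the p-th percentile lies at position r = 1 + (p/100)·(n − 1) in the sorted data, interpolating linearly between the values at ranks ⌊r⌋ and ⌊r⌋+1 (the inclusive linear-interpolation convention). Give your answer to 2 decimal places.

Sorted: 5.6, 5.8, 9.4, 10.4, 14.0, 15.6, 15.9, 17.8.
n = 8.
r = 1 + (10/100)·(8 − 1) = 1 + 0.7 = 1.7.
Rank 1 is 5.6 and rank 2 is 5.8.
Interpolate: 5.6 + 0.7·(5.8 − 5.6) = 5.6 + 0.7·0.2 = 5.74.

5.74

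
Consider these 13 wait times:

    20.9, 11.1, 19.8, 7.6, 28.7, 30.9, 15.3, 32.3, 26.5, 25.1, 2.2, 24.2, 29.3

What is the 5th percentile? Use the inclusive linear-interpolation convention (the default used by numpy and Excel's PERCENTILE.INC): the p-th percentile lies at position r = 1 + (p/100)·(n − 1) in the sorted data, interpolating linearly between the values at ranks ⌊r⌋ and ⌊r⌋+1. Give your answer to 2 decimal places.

Sorted: 2.2, 7.6, 11.1, 15.3, 19.8, 20.9, 24.2, 25.1, 26.5, 28.7, 29.3, 30.9, 32.3.
n = 13.
r = 1 + (5/100)·(13 − 1) = 1 + 0.6 = 1.6.
Rank 1 is 2.2 and rank 2 is 7.6.
Interpolate: 2.2 + 0.6·(7.6 − 2.2) = 2.2 + 0.6·5.4 = 5.44.

5.44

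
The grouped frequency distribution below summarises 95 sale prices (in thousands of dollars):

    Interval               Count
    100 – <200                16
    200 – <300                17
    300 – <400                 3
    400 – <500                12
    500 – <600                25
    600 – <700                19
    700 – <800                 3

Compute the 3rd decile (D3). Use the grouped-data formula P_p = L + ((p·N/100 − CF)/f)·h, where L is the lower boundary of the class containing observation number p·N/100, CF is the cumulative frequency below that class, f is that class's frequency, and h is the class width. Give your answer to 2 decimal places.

N = 95; target position k = 30/100 · 95 = 28.5.
Cumulative frequencies: 16, 33, 36, 48, 73, 92, 95.
Observation 28.5 falls in the class 200 – <300.
L = 200, CF = 16, f = 17, h = 100.
P30 = 200 + ((28.5 − 16)/17)·100 = 200 + 73.5294 = 273.529.

273.53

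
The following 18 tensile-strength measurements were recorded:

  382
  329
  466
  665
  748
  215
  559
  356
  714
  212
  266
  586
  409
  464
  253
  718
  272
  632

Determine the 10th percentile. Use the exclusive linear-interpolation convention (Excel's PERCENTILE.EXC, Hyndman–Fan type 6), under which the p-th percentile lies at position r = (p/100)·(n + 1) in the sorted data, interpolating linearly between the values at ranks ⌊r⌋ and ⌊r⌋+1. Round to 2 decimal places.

214.70

Sorted: 212, 215, 253, 266, 272, 329, 356, 382, 409, 464, 466, 559, 586, 632, 665, 714, 718, 748.
n = 18.
r = (10/100)·(18 + 1) = 1.9.
Rank 1 is 212 and rank 2 is 215.
Interpolate: 212 + 0.9·(215 − 212) = 212 + 0.9·3 = 214.7.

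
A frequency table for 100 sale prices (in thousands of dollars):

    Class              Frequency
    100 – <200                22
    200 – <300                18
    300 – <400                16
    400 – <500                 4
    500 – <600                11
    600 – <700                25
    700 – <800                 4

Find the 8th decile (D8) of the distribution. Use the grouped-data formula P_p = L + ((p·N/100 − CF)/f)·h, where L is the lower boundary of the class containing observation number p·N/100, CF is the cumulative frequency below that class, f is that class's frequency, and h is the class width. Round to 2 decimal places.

N = 100; target position k = 80/100 · 100 = 80.
Cumulative frequencies: 22, 40, 56, 60, 71, 96, 100.
Observation 80 falls in the class 600 – <700.
L = 600, CF = 71, f = 25, h = 100.
P80 = 600 + ((80 − 71)/25)·100 = 600 + 36 = 636.

636.00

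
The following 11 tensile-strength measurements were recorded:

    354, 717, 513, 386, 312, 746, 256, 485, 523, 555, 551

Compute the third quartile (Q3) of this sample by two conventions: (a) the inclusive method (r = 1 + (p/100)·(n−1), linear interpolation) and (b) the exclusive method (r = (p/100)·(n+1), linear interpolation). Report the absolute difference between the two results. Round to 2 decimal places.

Sorted: 256, 312, 354, 386, 485, 513, 523, 551, 555, 717, 746.
n = 11.
(a) r = 8.5; between ranks 8 (551) and 9 (555): 553.
(b) r = 9 → value at rank 9 = 555.
|553 − 555| = 2.

2.00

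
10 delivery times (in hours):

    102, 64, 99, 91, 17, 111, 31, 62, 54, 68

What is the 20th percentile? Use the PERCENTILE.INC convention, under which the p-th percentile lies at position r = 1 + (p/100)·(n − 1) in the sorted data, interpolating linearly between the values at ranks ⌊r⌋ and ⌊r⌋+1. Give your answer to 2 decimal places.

49.40

Sorted: 17, 31, 54, 62, 64, 68, 91, 99, 102, 111.
n = 10.
r = 1 + (20/100)·(10 − 1) = 1 + 1.8 = 2.8.
Rank 2 is 31 and rank 3 is 54.
Interpolate: 31 + 0.8·(54 − 31) = 31 + 0.8·23 = 49.4.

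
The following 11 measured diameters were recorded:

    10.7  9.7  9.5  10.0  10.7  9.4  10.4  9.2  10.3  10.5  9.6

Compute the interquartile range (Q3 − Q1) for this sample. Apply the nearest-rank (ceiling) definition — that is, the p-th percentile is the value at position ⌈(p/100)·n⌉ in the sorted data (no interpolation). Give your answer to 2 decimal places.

1.00

Sorted: 9.2, 9.4, 9.5, 9.6, 9.7, 10.0, 10.3, 10.4, 10.5, 10.7, 10.7.
n = 11.
P25: rank ⌈25/100·11⌉ = 3 → 9.5.
P75: rank ⌈75/100·11⌉ = 9 → 10.5.
Difference: 10.5 − 9.5 = 1.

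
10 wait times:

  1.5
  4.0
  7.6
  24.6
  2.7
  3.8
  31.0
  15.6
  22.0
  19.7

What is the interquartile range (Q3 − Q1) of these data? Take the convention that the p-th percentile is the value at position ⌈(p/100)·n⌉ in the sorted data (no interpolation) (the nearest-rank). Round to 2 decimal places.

18.20

Sorted: 1.5, 2.7, 3.8, 4.0, 7.6, 15.6, 19.7, 22.0, 24.6, 31.0.
n = 10.
P25: rank ⌈25/100·10⌉ = 3 → 3.8.
P75: rank ⌈75/100·10⌉ = 8 → 22.
Difference: 22 − 3.8 = 18.2.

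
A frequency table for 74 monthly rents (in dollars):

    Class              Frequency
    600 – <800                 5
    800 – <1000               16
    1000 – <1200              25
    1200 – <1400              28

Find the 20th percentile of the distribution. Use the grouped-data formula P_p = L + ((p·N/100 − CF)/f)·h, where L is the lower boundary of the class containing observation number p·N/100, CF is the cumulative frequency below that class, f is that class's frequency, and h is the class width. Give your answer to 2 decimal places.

N = 74; target position k = 20/100 · 74 = 14.8.
Cumulative frequencies: 5, 21, 46, 74.
Observation 14.8 falls in the class 800 – <1000.
L = 800, CF = 5, f = 16, h = 200.
P20 = 800 + ((14.8 − 5)/16)·200 = 800 + 122.5 = 922.5.

922.50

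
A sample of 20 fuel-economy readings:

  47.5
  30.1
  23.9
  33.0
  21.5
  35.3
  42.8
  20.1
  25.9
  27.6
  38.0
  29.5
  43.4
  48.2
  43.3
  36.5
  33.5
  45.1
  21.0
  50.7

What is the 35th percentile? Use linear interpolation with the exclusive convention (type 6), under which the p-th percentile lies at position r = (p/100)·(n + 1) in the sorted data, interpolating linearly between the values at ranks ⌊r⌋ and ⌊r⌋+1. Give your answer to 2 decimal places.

Sorted: 20.1, 21.0, 21.5, 23.9, 25.9, 27.6, 29.5, 30.1, 33.0, 33.5, 35.3, 36.5, 38.0, 42.8, 43.3, 43.4, 45.1, 47.5, 48.2, 50.7.
n = 20.
r = (35/100)·(20 + 1) = 7.35.
Rank 7 is 29.5 and rank 8 is 30.1.
Interpolate: 29.5 + 0.35·(30.1 − 29.5) = 29.5 + 0.35·0.6 = 29.71.

29.71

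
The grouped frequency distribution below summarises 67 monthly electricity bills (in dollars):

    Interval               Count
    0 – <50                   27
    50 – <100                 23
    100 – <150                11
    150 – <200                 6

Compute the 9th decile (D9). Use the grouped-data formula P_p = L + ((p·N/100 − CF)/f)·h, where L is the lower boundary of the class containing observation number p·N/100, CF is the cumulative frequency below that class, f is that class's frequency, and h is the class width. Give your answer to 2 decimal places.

146.82

N = 67; target position k = 90/100 · 67 = 60.3.
Cumulative frequencies: 27, 50, 61, 67.
Observation 60.3 falls in the class 100 – <150.
L = 100, CF = 50, f = 11, h = 50.
P90 = 100 + ((60.3 − 50)/11)·50 = 100 + 46.8182 = 146.818.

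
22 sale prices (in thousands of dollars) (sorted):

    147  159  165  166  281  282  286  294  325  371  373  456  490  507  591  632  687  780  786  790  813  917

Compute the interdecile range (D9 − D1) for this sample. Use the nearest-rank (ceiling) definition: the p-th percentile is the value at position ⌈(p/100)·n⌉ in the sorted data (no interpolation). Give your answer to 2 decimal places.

n = 22.
P10: rank ⌈10/100·22⌉ = 3 → 165.
P90: rank ⌈90/100·22⌉ = 20 → 790.
Difference: 790 − 165 = 625.

625.00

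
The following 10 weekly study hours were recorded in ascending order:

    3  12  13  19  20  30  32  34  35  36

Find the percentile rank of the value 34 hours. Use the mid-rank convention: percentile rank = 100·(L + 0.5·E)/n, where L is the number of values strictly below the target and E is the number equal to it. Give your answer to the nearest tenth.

75.0

Count below 34: L = 7; count equal: E = 1; n = 10.
Percentile rank = 100·(7 + 0.5·1)/10 = 100·7.5/10 = 75.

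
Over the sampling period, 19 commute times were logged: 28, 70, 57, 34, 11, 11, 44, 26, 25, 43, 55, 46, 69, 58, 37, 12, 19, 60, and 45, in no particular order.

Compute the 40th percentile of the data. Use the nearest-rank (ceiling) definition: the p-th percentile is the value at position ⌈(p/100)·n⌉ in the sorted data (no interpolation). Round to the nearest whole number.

Sorted: 11, 11, 12, 19, 25, 26, 28, 34, 37, 43, 44, 45, 46, 55, 57, 58, 60, 69, 70.
n = 19.
Position = ⌈40/100 · 19⌉ = ⌈7.6⌉ = 8.
The value at rank 8 is 34.

34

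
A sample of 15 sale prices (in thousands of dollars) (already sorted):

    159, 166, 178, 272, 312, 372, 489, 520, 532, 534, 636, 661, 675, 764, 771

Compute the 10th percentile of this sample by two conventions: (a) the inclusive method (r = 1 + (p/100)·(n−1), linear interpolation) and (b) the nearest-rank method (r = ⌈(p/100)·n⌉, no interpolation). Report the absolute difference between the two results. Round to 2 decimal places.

n = 15.
(a) r = 2.4; between ranks 2 (166) and 3 (178): 170.8.
(b) the nearest-rank method: rank 2 → 166.
|170.8 − 166| = 4.8.

4.80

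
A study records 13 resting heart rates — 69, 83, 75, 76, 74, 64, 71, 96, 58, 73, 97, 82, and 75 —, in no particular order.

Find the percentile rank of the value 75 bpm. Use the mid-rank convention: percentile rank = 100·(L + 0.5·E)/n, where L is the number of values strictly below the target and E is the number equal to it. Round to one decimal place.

53.8

Sorted: 58, 64, 69, 71, 73, 74, 75, 75, 76, 82, 83, 96, 97.
Count below 75: L = 6; count equal: E = 2; n = 13.
Percentile rank = 100·(6 + 0.5·2)/13 = 100·7/13 = 53.85.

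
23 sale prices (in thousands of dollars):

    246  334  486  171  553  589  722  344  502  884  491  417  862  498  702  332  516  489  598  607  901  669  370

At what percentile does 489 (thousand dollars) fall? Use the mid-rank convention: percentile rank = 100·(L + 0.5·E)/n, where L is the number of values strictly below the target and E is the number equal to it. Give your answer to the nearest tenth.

37.0

Sorted: 171, 246, 332, 334, 344, 370, 417, 486, 489, 491, 498, 502, 516, 553, 589, 598, 607, 669, 702, 722, 862, 884, 901.
Count below 489: L = 8; count equal: E = 1; n = 23.
Percentile rank = 100·(8 + 0.5·1)/23 = 100·8.5/23 = 36.96.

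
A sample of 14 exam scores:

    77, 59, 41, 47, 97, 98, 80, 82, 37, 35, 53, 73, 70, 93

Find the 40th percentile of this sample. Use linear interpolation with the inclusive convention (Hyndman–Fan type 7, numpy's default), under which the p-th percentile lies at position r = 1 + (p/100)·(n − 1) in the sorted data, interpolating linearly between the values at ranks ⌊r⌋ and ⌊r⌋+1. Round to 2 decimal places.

61.20

Sorted: 35, 37, 41, 47, 53, 59, 70, 73, 77, 80, 82, 93, 97, 98.
n = 14.
r = 1 + (40/100)·(14 − 1) = 1 + 5.2 = 6.2.
Rank 6 is 59 and rank 7 is 70.
Interpolate: 59 + 0.2·(70 − 59) = 59 + 0.2·11 = 61.2.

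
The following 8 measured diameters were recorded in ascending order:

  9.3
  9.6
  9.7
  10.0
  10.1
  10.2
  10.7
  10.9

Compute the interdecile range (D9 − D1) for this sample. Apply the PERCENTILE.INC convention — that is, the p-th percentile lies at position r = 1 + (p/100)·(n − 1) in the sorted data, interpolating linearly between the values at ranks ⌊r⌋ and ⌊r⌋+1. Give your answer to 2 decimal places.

1.25

n = 8.
P10: r = 1.7; ranks 1–2 are 9.3, 9.6; interpolating gives 9.51.
P90: r = 7.3; ranks 7–8 are 10.7, 10.9; interpolating gives 10.76.
Difference: 10.76 − 9.51 = 1.25.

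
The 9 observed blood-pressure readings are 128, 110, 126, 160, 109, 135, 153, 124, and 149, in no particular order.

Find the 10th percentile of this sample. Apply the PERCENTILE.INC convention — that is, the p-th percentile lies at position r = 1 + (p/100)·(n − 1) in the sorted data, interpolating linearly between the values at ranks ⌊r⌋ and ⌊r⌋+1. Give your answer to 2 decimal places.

109.80

Sorted: 109, 110, 124, 126, 128, 135, 149, 153, 160.
n = 9.
r = 1 + (10/100)·(9 − 1) = 1 + 0.8 = 1.8.
Rank 1 is 109 and rank 2 is 110.
Interpolate: 109 + 0.8·(110 − 109) = 109 + 0.8·1 = 109.8.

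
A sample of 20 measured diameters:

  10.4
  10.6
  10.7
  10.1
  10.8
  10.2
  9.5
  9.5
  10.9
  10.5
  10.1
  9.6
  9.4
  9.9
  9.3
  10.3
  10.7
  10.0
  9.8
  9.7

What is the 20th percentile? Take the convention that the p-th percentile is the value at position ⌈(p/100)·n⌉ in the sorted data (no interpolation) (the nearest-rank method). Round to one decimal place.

Sorted: 9.3, 9.4, 9.5, 9.5, 9.6, 9.7, 9.8, 9.9, 10.0, 10.1, 10.1, 10.2, 10.3, 10.4, 10.5, 10.6, 10.7, 10.7, 10.8, 10.9.
n = 20.
Position = ⌈20/100 · 20⌉ = ⌈4⌉ = 4.
The value at rank 4 is 9.5.

9.5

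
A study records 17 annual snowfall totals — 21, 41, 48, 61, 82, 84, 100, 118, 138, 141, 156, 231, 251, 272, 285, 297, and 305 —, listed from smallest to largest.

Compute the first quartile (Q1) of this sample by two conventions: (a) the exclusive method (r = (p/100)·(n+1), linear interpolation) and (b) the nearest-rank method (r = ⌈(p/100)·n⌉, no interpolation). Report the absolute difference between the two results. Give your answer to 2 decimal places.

10.50

n = 17.
(a) r = 4.5; between ranks 4 (61) and 5 (82): 71.5.
(b) the nearest-rank method: rank 5 → 82.
|71.5 − 82| = 10.5.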